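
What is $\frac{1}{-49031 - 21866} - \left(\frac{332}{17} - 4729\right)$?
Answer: $\frac{5676084700}{1205249} \approx 4709.5$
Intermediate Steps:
$\frac{1}{-49031 - 21866} - \left(\frac{332}{17} - 4729\right) = \frac{1}{-70897} - \left(332 \cdot \frac{1}{17} - 4729\right) = - \frac{1}{70897} - \left(\frac{332}{17} - 4729\right) = - \frac{1}{70897} - - \frac{80061}{17} = - \frac{1}{70897} + \frac{80061}{17} = \frac{5676084700}{1205249}$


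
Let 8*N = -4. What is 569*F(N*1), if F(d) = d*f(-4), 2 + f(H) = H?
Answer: 1707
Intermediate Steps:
N = -½ (N = (⅛)*(-4) = -½ ≈ -0.50000)
f(H) = -2 + H
F(d) = -6*d (F(d) = d*(-2 - 4) = d*(-6) = -6*d)
569*F(N*1) = 569*(-(-3)) = 569*(-6*(-½)) = 569*3 = 1707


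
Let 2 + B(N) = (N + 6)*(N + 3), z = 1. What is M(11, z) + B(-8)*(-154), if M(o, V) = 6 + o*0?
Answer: -1226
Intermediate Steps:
M(o, V) = 6 (M(o, V) = 6 + 0 = 6)
B(N) = -2 + (3 + N)*(6 + N) (B(N) = -2 + (N + 6)*(N + 3) = -2 + (6 + N)*(3 + N) = -2 + (3 + N)*(6 + N))
M(11, z) + B(-8)*(-154) = 6 + (16 + (-8)**2 + 9*(-8))*(-154) = 6 + (16 + 64 - 72)*(-154) = 6 + 8*(-154) = 6 - 1232 = -1226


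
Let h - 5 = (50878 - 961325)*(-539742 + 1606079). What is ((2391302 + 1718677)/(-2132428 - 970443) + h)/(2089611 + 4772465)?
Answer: -3012401591348792193/21292136620196 ≈ -1.4148e+5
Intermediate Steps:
h = -970843322634 (h = 5 + (50878 - 961325)*(-539742 + 1606079) = 5 - 910447*1066337 = 5 - 970843322639 = -970843322634)
((2391302 + 1718677)/(-2132428 - 970443) + h)/(2089611 + 4772465) = ((2391302 + 1718677)/(-2132428 - 970443) - 970843322634)/(2089611 + 4772465) = (4109979/(-3102871) - 970843322634)/6862076 = (4109979*(-1/3102871) - 970843322634)*(1/6862076) = (-4109979/3102871 - 970843322634)*(1/6862076) = -3012401591348792193/3102871*1/6862076 = -3012401591348792193/21292136620196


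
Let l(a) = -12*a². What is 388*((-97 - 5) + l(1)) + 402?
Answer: -43830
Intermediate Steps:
388*((-97 - 5) + l(1)) + 402 = 388*((-97 - 5) - 12*1²) + 402 = 388*(-102 - 12*1) + 402 = 388*(-102 - 12) + 402 = 388*(-114) + 402 = -44232 + 402 = -43830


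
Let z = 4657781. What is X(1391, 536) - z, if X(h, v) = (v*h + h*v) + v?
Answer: -3166093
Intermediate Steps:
X(h, v) = v + 2*h*v (X(h, v) = (h*v + h*v) + v = 2*h*v + v = v + 2*h*v)
X(1391, 536) - z = 536*(1 + 2*1391) - 1*4657781 = 536*(1 + 2782) - 4657781 = 536*2783 - 4657781 = 1491688 - 4657781 = -3166093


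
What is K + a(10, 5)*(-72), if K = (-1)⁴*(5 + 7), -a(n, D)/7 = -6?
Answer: -3012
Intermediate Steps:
a(n, D) = 42 (a(n, D) = -7*(-6) = 42)
K = 12 (K = 1*12 = 12)
K + a(10, 5)*(-72) = 12 + 42*(-72) = 12 - 3024 = -3012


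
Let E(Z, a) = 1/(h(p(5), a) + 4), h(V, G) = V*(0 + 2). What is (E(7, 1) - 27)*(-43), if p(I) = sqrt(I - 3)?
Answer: 2279/2 + 43*sqrt(2)/4 ≈ 1154.7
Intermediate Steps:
p(I) = sqrt(-3 + I)
h(V, G) = 2*V (h(V, G) = V*2 = 2*V)
E(Z, a) = 1/(4 + 2*sqrt(2)) (E(Z, a) = 1/(2*sqrt(-3 + 5) + 4) = 1/(2*sqrt(2) + 4) = 1/(4 + 2*sqrt(2)))
(E(7, 1) - 27)*(-43) = ((1/2 - sqrt(2)/4) - 27)*(-43) = (-53/2 - sqrt(2)/4)*(-43) = 2279/2 + 43*sqrt(2)/4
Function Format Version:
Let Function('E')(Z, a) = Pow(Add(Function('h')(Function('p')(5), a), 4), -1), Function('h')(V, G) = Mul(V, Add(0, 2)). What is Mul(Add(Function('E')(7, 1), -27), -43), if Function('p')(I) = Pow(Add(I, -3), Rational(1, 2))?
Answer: Add(Rational(2279, 2), Mul(Rational(43, 4), Pow(2, Rational(1, 2)))) ≈ 1154.7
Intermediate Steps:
Function('p')(I) = Pow(Add(-3, I), Rational(1, 2))
Function('h')(V, G) = Mul(2, V) (Function('h')(V, G) = Mul(V, 2) = Mul(2, V))
Function('E')(Z, a) = Pow(Add(4, Mul(2, Pow(2, Rational(1, 2)))), -1) (Function('E')(Z, a) = Pow(Add(Mul(2, Pow(Add(-3, 5), Rational(1, 2))), 4), -1) = Pow(Add(Mul(2, Pow(2, Rational(1, 2))), 4), -1) = Pow(Add(4, Mul(2, Pow(2, Rational(1, 2)))), -1))
Mul(Add(Function('E')(7, 1), -27), -43) = Mul(Add(Add(Rational(1, 2), Mul(Rational(-1, 4), Pow(2, Rational(1, 2)))), -27), -43) = Mul(Add(Rational(-53, 2), Mul(Rational(-1, 4), Pow(2, Rational(1, 2)))), -43) = Add(Rational(2279, 2), Mul(Rational(43, 4), Pow(2, Rational(1, 2))))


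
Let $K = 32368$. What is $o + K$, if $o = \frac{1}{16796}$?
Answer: $\frac{543652929}{16796} \approx 32368.0$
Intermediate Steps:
$o = \frac{1}{16796} \approx 5.9538 \cdot 10^{-5}$
$o + K = \frac{1}{16796} + 32368 = \frac{543652929}{16796}$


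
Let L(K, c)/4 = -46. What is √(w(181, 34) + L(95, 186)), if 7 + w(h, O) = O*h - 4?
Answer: √5959 ≈ 77.195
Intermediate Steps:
L(K, c) = -184 (L(K, c) = 4*(-46) = -184)
w(h, O) = -11 + O*h (w(h, O) = -7 + (O*h - 4) = -7 + (-4 + O*h) = -11 + O*h)
√(w(181, 34) + L(95, 186)) = √((-11 + 34*181) - 184) = √((-11 + 6154) - 184) = √(6143 - 184) = √5959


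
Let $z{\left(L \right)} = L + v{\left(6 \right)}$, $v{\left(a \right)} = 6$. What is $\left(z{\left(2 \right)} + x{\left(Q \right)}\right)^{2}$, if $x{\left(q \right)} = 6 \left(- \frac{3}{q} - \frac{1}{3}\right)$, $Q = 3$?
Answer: $0$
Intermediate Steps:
$z{\left(L \right)} = 6 + L$ ($z{\left(L \right)} = L + 6 = 6 + L$)
$x{\left(q \right)} = -2 - \frac{18}{q}$ ($x{\left(q \right)} = 6 \left(- \frac{3}{q} - \frac{1}{3}\right) = 6 \left(- \frac{1}{3} - \frac{3}{q}\right) = -2 - \frac{18}{q}$)
$\left(z{\left(2 \right)} + x{\left(Q \right)}\right)^{2} = \left(\left(6 + 2\right) - \left(2 + \frac{18}{3}\right)\right)^{2} = \left(8 - 8\right)^{2} = 0^{2} = 0$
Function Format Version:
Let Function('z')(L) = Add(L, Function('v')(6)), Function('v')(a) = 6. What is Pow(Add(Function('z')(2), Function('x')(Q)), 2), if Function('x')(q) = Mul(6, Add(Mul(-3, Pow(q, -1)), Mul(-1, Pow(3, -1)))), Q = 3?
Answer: 0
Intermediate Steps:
Function('z')(L) = Add(6, L) (Function('z')(L) = Add(L, 6) = Add(6, L))
Function('x')(q) = Add(-2, Mul(-18, Pow(q, -1))) (Function('x')(q) = Mul(6, Add(Mul(-3, Pow(q, -1)), Mul(-1, Rational(1, 3)))) = Mul(6, Add(Mul(-3, Pow(q, -1)), Rational(-1, 3))) = Mul(6, Add(Rational(-1, 3), Mul(-3, Pow(q, -1)))) = Add(-2, Mul(-18, Pow(q, -1))))
Pow(Add(Function('z')(2), Function('x')(Q)), 2) = Pow(Add(Add(6, 2), Add(-2, Mul(-18, Pow(3, -1)))), 2) = Pow(Add(8, Add(-2, Mul(-18, Rational(1, 3)))), 2) = Pow(Add(8, Add(-2, -6)), 2) = Pow(Add(8, -8), 2) = Pow(0, 2) = 0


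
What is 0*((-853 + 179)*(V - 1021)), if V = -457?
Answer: 0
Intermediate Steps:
0*((-853 + 179)*(V - 1021)) = 0*((-853 + 179)*(-457 - 1021)) = 0*(-674*(-1478)) = 0*996172 = 0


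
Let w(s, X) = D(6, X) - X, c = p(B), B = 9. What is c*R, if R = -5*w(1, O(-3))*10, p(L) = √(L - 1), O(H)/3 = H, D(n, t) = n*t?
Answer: 4500*√2 ≈ 6364.0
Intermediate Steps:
O(H) = 3*H
p(L) = √(-1 + L)
c = 2*√2 (c = √(-1 + 9) = √8 = 2*√2 ≈ 2.8284)
w(s, X) = 5*X (w(s, X) = 6*X - X = 5*X)
R = 2250 (R = -25*3*(-3)*10 = -25*(-9)*10 = -5*(-45)*10 = 225*10 = 2250)
c*R = (2*√2)*2250 = 4500*√2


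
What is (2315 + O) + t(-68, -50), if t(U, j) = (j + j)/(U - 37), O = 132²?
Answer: 414539/21 ≈ 19740.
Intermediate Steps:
O = 17424
t(U, j) = 2*j/(-37 + U) (t(U, j) = (2*j)/(-37 + U) = 2*j/(-37 + U))
(2315 + O) + t(-68, -50) = (2315 + 17424) + 2*(-50)/(-37 - 68) = 19739 + 2*(-50)/(-105) = 19739 + 2*(-50)*(-1/105) = 19739 + 20/21 = 414539/21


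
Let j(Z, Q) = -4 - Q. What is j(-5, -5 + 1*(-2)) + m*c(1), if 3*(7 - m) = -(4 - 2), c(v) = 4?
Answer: 101/3 ≈ 33.667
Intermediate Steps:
m = 23/3 (m = 7 - (-1)*(4 - 2)/3 = 7 - (-1)*2/3 = 7 - ⅓*(-2) = 7 + ⅔ = 23/3 ≈ 7.6667)
j(-5, -5 + 1*(-2)) + m*c(1) = (-4 - (-5 + 1*(-2))) + (23/3)*4 = (-4 - (-5 - 2)) + 92/3 = (-4 - 1*(-7)) + 92/3 = (-4 + 7) + 92/3 = 3 + 92/3 = 101/3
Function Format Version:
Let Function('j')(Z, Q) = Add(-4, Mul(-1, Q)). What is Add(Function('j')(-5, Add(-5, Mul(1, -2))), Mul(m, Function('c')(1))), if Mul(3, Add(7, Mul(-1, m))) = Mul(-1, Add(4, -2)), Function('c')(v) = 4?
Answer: Rational(101, 3) ≈ 33.667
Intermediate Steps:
m = Rational(23, 3) (m = Add(7, Mul(Rational(-1, 3), Mul(-1, Add(4, -2)))) = Add(7, Mul(Rational(-1, 3), Mul(-1, 2))) = Add(7, Mul(Rational(-1, 3), -2)) = Add(7, Rational(2, 3)) = Rational(23, 3) ≈ 7.6667)
Add(Function('j')(-5, Add(-5, Mul(1, -2))), Mul(m, Function('c')(1))) = Add(Add(-4, Mul(-1, Add(-5, Mul(1, -2)))), Mul(Rational(23, 3), 4)) = Add(Add(-4, Mul(-1, Add(-5, -2))), Rational(92, 3)) = Add(Add(-4, Mul(-1, -7)), Rational(92, 3)) = Add(Add(-4, 7), Rational(92, 3)) = Add(3, Rational(92, 3)) = Rational(101, 3)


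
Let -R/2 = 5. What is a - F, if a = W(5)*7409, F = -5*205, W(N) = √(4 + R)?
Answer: 1025 + 7409*I*√6 ≈ 1025.0 + 18148.0*I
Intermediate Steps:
R = -10 (R = -2*5 = -10)
W(N) = I*√6 (W(N) = √(4 - 10) = √(-6) = I*√6)
F = -1025
a = 7409*I*√6 (a = (I*√6)*7409 = 7409*I*√6 ≈ 18148.0*I)
a - F = 7409*I*√6 - 1*(-1025) = 7409*I*√6 + 1025 = 1025 + 7409*I*√6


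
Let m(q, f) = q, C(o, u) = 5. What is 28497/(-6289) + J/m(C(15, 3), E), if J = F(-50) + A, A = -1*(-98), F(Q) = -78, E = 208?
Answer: -3341/6289 ≈ -0.53125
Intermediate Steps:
A = 98
J = 20 (J = -78 + 98 = 20)
28497/(-6289) + J/m(C(15, 3), E) = 28497/(-6289) + 20/5 = 28497*(-1/6289) + 20*(1/5) = -28497/6289 + 4 = -3341/6289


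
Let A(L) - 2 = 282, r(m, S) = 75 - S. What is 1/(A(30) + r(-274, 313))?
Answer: 1/46 ≈ 0.021739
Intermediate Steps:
A(L) = 284 (A(L) = 2 + 282 = 284)
1/(A(30) + r(-274, 313)) = 1/(284 + (75 - 1*313)) = 1/(284 + (75 - 313)) = 1/(284 - 238) = 1/46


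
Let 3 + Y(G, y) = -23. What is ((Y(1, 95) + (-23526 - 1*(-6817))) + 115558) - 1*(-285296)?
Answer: 384119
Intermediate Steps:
Y(G, y) = -26 (Y(G, y) = -3 - 23 = -26)
((Y(1, 95) + (-23526 - 1*(-6817))) + 115558) - 1*(-285296) = ((-26 + (-23526 - 1*(-6817))) + 115558) - 1*(-285296) = ((-26 + (-23526 + 6817)) + 115558) + 285296 = ((-26 - 16709) + 115558) + 285296 = (-16735 + 115558) + 285296 = 98823 + 285296 = 384119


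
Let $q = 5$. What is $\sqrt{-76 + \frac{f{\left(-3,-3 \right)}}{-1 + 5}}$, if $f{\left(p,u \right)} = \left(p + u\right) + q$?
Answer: $\frac{i \sqrt{305}}{2} \approx 8.7321 i$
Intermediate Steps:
$f{\left(p,u \right)} = 5 + p + u$ ($f{\left(p,u \right)} = \left(p + u\right) + 5 = 5 + p + u$)
$\sqrt{-76 + \frac{f{\left(-3,-3 \right)}}{-1 + 5}} = \sqrt{-76 + \frac{5 - 3 - 3}{-1 + 5}} = \sqrt{-76 - \frac{1}{4}} = \sqrt{- \frac{305}{4}} = \frac{i \sqrt{305}}{2}$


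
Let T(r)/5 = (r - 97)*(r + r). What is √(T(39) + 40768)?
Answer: 2*√4537 ≈ 134.71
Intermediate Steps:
T(r) = 10*r*(-97 + r) (T(r) = 5*((r - 97)*(r + r)) = 5*((-97 + r)*(2*r)) = 5*(2*r*(-97 + r)) = 10*r*(-97 + r))
√(T(39) + 40768) = √(10*39*(-97 + 39) + 40768) = √(10*39*(-58) + 40768) = √(-22620 + 40768) = √18148 = 2*√4537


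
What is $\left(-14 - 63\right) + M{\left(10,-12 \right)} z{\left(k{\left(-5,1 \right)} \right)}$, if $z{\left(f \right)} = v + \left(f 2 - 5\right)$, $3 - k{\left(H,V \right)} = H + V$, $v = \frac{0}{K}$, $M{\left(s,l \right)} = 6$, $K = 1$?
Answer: $-23$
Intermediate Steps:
$v = 0$ ($v = \frac{0}{1} = 0 \cdot 1 = 0$)
$k{\left(H,V \right)} = 3 - H - V$ ($k{\left(H,V \right)} = 3 - \left(H + V\right) = 3 - H - V$)
$z{\left(f \right)} = -5 + 2 f$ ($z{\left(f \right)} = 0 + \left(f 2 - 5\right) = 0 + \left(2 f - 5\right) = 0 + \left(-5 + 2 f\right) = -5 + 2 f$)
$\left(-14 - 63\right) + M{\left(10,-12 \right)} z{\left(k{\left(-5,1 \right)} \right)} = \left(-14 - 63\right) + 6 \left(-5 + 2 \left(3 - -5 - 1\right)\right) = -77 + 6 \left(-5 + 2 \left(3 + 5 - 1\right)\right) = -77 + 6 \left(-5 + 2 \cdot 7\right) = -77 + 6 \left(-5 + 14\right) = -77 + 6 \cdot 9 = -77 + 54 = -23$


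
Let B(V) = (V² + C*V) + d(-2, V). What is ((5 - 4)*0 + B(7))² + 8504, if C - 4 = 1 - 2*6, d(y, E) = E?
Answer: 8553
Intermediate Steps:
C = -7 (C = 4 + (1 - 2*6) = 4 + (1 - 12) = 4 - 11 = -7)
B(V) = V² - 6*V (B(V) = (V² - 7*V) + V = V² - 6*V)
((5 - 4)*0 + B(7))² + 8504 = ((5 - 4)*0 + 7*(-6 + 7))² + 8504 = (1*0 + 7*1)² + 8504 = (0 + 7)² + 8504 = 7² + 8504 = 49 + 8504 = 8553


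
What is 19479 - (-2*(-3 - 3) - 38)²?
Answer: 18803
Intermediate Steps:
19479 - (-2*(-3 - 3) - 38)² = 19479 - (-2*(-6) - 38)² = 19479 - (12 - 38)² = 19479 - 1*(-26)² = 19479 - 1*676 = 19479 - 676 = 18803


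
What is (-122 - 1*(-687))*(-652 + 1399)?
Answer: 422055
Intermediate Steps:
(-122 - 1*(-687))*(-652 + 1399) = (-122 + 687)*747 = 565*747 = 422055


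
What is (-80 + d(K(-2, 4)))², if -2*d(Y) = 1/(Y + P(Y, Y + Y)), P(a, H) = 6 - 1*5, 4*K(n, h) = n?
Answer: 6561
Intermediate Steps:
K(n, h) = n/4
P(a, H) = 1 (P(a, H) = 6 - 5 = 1)
d(Y) = -1/(2*(1 + Y)) (d(Y) = -1/(2*(Y + 1)) = -1/(2*(1 + Y)))
(-80 + d(K(-2, 4)))² = (-80 - 1/(2 + 2*((¼)*(-2))))² = (-80 - 1/(2 + 2*(-½)))² = (-80 - 1/(2 - 1))² = (-80 - 1/1)² = (-80 - 1*1)² = (-80 - 1)² = (-81)² = 6561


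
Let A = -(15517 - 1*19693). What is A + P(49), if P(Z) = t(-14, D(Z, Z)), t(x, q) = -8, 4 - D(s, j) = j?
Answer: 4168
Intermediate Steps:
D(s, j) = 4 - j
P(Z) = -8
A = 4176 (A = -(15517 - 19693) = -1*(-4176) = 4176)
A + P(49) = 4176 - 8 = 4168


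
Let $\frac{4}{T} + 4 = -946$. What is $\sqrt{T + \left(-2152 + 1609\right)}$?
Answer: $\frac{i \sqrt{4900613}}{95} \approx 23.302 i$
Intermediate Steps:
$T = - \frac{2}{475}$ ($T = \frac{4}{-4 - 946} = \frac{4}{-950} = 4 \left(- \frac{1}{950}\right) = - \frac{2}{475} \approx -0.0042105$)
$\sqrt{T + \left(-2152 + 1609\right)} = \sqrt{- \frac{2}{475} + \left(-2152 + 1609\right)} = \sqrt{- \frac{2}{475} - 543} = \sqrt{- \frac{257927}{475}} = \frac{i \sqrt{4900613}}{95}$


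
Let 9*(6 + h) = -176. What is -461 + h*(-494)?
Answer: 109471/9 ≈ 12163.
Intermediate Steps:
h = -230/9 (h = -6 + (1/9)*(-176) = -6 - 176/9 = -230/9 ≈ -25.556)
-461 + h*(-494) = -461 - 230/9*(-494) = -461 + 113620/9 = 109471/9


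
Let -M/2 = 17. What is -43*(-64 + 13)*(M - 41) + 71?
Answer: -164404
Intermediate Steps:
M = -34 (M = -2*17 = -34)
-43*(-64 + 13)*(M - 41) + 71 = -43*(-64 + 13)*(-34 - 41) + 71 = -(-2193)*(-75) + 71 = -43*3825 + 71 = -164475 + 71 = -164404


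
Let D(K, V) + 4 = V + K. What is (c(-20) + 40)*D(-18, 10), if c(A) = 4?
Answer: -528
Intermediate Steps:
D(K, V) = -4 + K + V (D(K, V) = -4 + (V + K) = -4 + (K + V) = -4 + K + V)
(c(-20) + 40)*D(-18, 10) = (4 + 40)*(-4 - 18 + 10) = 44*(-12) = -528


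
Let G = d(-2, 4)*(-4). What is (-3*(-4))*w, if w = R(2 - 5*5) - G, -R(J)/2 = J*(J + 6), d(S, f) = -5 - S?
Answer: -9528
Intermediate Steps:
R(J) = -2*J*(6 + J) (R(J) = -2*J*(J + 6) = -2*J*(6 + J))
G = 12 (G = (-5 - 1*(-2))*(-4) = (-5 + 2)*(-4) = -3*(-4) = 12)
w = -794 (w = -2*(2 - 5*5)*(6 + (2 - 5*5)) - 1*12 = -2*(2 - 25)*(6 + (2 - 25)) - 12 = -2*(-23)*(6 - 23) - 12 = -2*(-23)*(-17) - 12 = -782 - 12 = -794)
(-3*(-4))*w = -3*(-4)*(-794) = 12*(-794) = -9528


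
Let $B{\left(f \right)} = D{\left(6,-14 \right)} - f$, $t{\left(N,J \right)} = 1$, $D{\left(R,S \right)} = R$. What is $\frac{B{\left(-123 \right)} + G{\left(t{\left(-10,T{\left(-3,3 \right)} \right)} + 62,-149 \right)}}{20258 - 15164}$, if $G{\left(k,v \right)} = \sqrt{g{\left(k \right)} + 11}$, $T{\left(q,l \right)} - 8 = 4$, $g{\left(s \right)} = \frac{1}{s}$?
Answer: $\frac{43}{1698} + \frac{\sqrt{4858}}{106974} \approx 0.025975$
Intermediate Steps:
$T{\left(q,l \right)} = 12$ ($T{\left(q,l \right)} = 8 + 4 = 12$)
$B{\left(f \right)} = 6 - f$
$G{\left(k,v \right)} = \sqrt{11 + \frac{1}{k}}$ ($G{\left(k,v \right)} = \sqrt{\frac{1}{k} + 11} = \sqrt{11 + \frac{1}{k}}$)
$\frac{B{\left(-123 \right)} + G{\left(t{\left(-10,T{\left(-3,3 \right)} \right)} + 62,-149 \right)}}{20258 - 15164} = \frac{\left(6 - -123\right) + \sqrt{11 + \frac{1}{1 + 62}}}{20258 - 15164} = \frac{\left(6 + 123\right) + \sqrt{11 + \frac{1}{63}}}{5094} = \left(129 + \sqrt{11 + \frac{1}{63}}\right) \frac{1}{5094} = \left(129 + \sqrt{\frac{694}{63}}\right) \frac{1}{5094} = \left(129 + \frac{\sqrt{4858}}{21}\right) \frac{1}{5094} = \frac{43}{1698} + \frac{\sqrt{4858}}{106974}$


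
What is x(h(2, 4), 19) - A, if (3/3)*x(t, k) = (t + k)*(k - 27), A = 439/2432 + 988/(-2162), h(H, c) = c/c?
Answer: -419911871/2628992 ≈ -159.72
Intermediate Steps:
h(H, c) = 1
A = -726849/2628992 (A = 439*(1/2432) + 988*(-1/2162) = 439/2432 - 494/1081 = -726849/2628992 ≈ -0.27647)
x(t, k) = (-27 + k)*(k + t) (x(t, k) = (t + k)*(k - 27) = (k + t)*(-27 + k) = (-27 + k)*(k + t))
x(h(2, 4), 19) - A = (19**2 - 27*19 - 27*1 + 19*1) - 1*(-726849/2628992) = (361 - 513 - 27 + 19) + 726849/2628992 = -160 + 726849/2628992 = -419911871/2628992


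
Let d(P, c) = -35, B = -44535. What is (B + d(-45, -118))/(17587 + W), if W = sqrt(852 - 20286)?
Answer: -783852590/309322003 + 44570*I*sqrt(19434)/309322003 ≈ -2.5341 + 0.020087*I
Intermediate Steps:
W = I*sqrt(19434) (W = sqrt(-19434) = I*sqrt(19434) ≈ 139.41*I)
(B + d(-45, -118))/(17587 + W) = (-44535 - 35)/(17587 + I*sqrt(19434)) = -44570/(17587 + I*sqrt(19434))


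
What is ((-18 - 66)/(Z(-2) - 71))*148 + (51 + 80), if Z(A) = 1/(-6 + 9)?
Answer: 16267/53 ≈ 306.92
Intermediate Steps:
Z(A) = ⅓ (Z(A) = 1/3 = ⅓)
((-18 - 66)/(Z(-2) - 71))*148 + (51 + 80) = ((-18 - 66)/(⅓ - 71))*148 + (51 + 80) = -84/(-212/3)*148 + 131 = -84*(-3/212)*148 + 131 = (63/53)*148 + 131 = 9324/53 + 131 = 16267/53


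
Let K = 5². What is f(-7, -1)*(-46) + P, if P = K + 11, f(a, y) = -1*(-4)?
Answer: -148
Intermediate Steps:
f(a, y) = 4
K = 25
P = 36 (P = 25 + 11 = 36)
f(-7, -1)*(-46) + P = 4*(-46) + 36 = -184 + 36 = -148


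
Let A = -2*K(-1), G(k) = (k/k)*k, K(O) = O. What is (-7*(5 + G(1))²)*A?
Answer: -504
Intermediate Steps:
G(k) = k (G(k) = 1*k = k)
A = 2 (A = -2*(-1) = 2)
(-7*(5 + G(1))²)*A = -7*(5 + 1)²*2 = -7*6²*2 = -7*36*2 = -252*2 = -504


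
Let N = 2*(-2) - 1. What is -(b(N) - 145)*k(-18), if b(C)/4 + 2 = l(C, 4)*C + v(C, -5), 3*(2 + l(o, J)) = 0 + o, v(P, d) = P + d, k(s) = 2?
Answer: 718/3 ≈ 239.33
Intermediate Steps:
N = -5 (N = -4 - 1 = -5)
l(o, J) = -2 + o/3 (l(o, J) = -2 + (0 + o)/3 = -2 + o/3)
b(C) = -28 + 4*C + 4*C*(-2 + C/3) (b(C) = -8 + 4*((-2 + C/3)*C + (C - 5)) = -8 + 4*(C*(-2 + C/3) + (-5 + C)) = -8 + 4*(-5 + C + C*(-2 + C/3)) = -8 + (-20 + 4*C + 4*C*(-2 + C/3)) = -28 + 4*C + 4*C*(-2 + C/3))
-(b(N) - 145)*k(-18) = -((-28 - 4*(-5) + (4/3)*(-5)²) - 145)*2 = -((-28 + 20 + (4/3)*25) - 145)*2 = -((-28 + 20 + 100/3) - 145)*2 = -(76/3 - 145)*2 = -(-359)*2/3 = -1*(-718/3) = 718/3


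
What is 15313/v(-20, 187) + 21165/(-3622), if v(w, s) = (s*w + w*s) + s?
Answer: -209820031/26415246 ≈ -7.9431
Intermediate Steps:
v(w, s) = s + 2*s*w (v(w, s) = (s*w + s*w) + s = 2*s*w + s = s + 2*s*w)
15313/v(-20, 187) + 21165/(-3622) = 15313/((187*(1 + 2*(-20)))) + 21165/(-3622) = 15313/((187*(1 - 40))) + 21165*(-1/3622) = 15313/((187*(-39))) - 21165/3622 = 15313/(-7293) - 21165/3622 = 15313*(-1/7293) - 21165/3622 = -15313/7293 - 21165/3622 = -209820031/26415246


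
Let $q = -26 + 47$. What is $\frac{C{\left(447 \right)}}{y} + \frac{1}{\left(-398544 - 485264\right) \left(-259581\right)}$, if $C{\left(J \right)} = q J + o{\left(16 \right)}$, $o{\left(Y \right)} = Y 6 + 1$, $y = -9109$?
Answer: $- \frac{2175817046015723}{2089784634356832} \approx -1.0412$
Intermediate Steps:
$q = 21$
$o{\left(Y \right)} = 1 + 6 Y$ ($o{\left(Y \right)} = 6 Y + 1 = 1 + 6 Y$)
$C{\left(J \right)} = 97 + 21 J$ ($C{\left(J \right)} = 21 J + \left(1 + 6 \cdot 16\right) = 21 J + \left(1 + 96\right) = 21 J + 97 = 97 + 21 J$)
$\frac{C{\left(447 \right)}}{y} + \frac{1}{\left(-398544 - 485264\right) \left(-259581\right)} = \frac{97 + 21 \cdot 447}{-9109} + \frac{1}{\left(-398544 - 485264\right) \left(-259581\right)} = \left(97 + 9387\right) \left(- \frac{1}{9109}\right) + \frac{1}{-883808} \left(- \frac{1}{259581}\right) = 9484 \left(- \frac{1}{9109}\right) - - \frac{1}{229419764448} = - \frac{9484}{9109} + \frac{1}{229419764448} = - \frac{2175817046015723}{2089784634356832}$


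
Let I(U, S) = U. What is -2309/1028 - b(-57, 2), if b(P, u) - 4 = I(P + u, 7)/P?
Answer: -422537/58596 ≈ -7.2110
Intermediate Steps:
b(P, u) = 4 + (P + u)/P
-2309/1028 - b(-57, 2) = -2309/1028 - (5 + 2/(-57)) = -2309*1/1028 - (5 + 2*(-1/57)) = -2309/1028 - (5 - 2/57) = -2309/1028 - 1*283/57 = -2309/1028 - 283/57 = -422537/58596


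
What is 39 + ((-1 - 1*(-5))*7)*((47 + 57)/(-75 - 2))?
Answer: 13/11 ≈ 1.1818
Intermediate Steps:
39 + ((-1 - 1*(-5))*7)*((47 + 57)/(-75 - 2)) = 39 + ((-1 + 5)*7)*(104/(-77)) = 39 + (4*7)*(104*(-1/77)) = 39 + 28*(-104/77) = 39 - 416/11 = 13/11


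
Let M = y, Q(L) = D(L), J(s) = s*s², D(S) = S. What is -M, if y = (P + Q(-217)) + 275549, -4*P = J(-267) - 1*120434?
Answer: -20255925/4 ≈ -5.0640e+6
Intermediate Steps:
J(s) = s³
Q(L) = L
P = 19154597/4 (P = -((-267)³ - 1*120434)/4 = -(-19034163 - 120434)/4 = -¼*(-19154597) = 19154597/4 ≈ 4.7886e+6)
y = 20255925/4 (y = (19154597/4 - 217) + 275549 = 19153729/4 + 275549 = 20255925/4 ≈ 5.0640e+6)
M = 20255925/4 ≈ 5.0640e+6
-M = -1*20255925/4 = -20255925/4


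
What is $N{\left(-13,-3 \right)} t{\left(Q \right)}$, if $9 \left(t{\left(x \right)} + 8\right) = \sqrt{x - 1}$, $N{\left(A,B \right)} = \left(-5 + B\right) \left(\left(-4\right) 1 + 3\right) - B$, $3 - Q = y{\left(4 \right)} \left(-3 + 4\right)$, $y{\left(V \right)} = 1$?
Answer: $- \frac{781}{9} \approx -86.778$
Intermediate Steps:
$Q = 2$ ($Q = 3 - 1 \left(-3 + 4\right) = 3 - 1 \cdot 1 = 3 - 1 = 2$)
$N{\left(A,B \right)} = 5 - 2 B$ ($N{\left(A,B \right)} = \left(-5 + B\right) \left(-4 + 3\right) - B = \left(-5 + B\right) \left(-1\right) - B = \left(5 - B\right) - B = 5 - 2 B$)
$t{\left(x \right)} = -8 + \frac{\sqrt{-1 + x}}{9}$ ($t{\left(x \right)} = -8 + \frac{\sqrt{x - 1}}{9} = -8 + \frac{\sqrt{-1 + x}}{9}$)
$N{\left(-13,-3 \right)} t{\left(Q \right)} = \left(5 - -6\right) \left(-8 + \frac{\sqrt{-1 + 2}}{9}\right) = \left(5 + 6\right) \left(-8 + \frac{\sqrt{1}}{9}\right) = 11 \left(-8 + \frac{1}{9} \cdot 1\right) = 11 \left(-8 + \frac{1}{9}\right) = 11 \left(- \frac{71}{9}\right) = - \frac{781}{9}$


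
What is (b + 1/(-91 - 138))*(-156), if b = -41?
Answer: 1464840/229 ≈ 6396.7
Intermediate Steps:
(b + 1/(-91 - 138))*(-156) = (-41 + 1/(-91 - 138))*(-156) = (-41 + 1/(-229))*(-156) = (-41 - 1/229)*(-156) = -9390/229*(-156) = 1464840/229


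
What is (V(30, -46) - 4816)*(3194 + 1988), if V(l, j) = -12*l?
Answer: -26822032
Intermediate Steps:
(V(30, -46) - 4816)*(3194 + 1988) = (-12*30 - 4816)*(3194 + 1988) = (-360 - 4816)*5182 = -5176*5182 = -26822032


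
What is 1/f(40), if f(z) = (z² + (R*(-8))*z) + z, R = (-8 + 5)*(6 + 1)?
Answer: 1/8360 ≈ 0.00011962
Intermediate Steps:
R = -21 (R = -3*7 = -21)
f(z) = z² + 169*z (f(z) = (z² + (-21*(-8))*z) + z = (z² + 168*z) + z = z² + 169*z)
1/f(40) = 1/(40*(169 + 40)) = 1/(40*209) = 1/8360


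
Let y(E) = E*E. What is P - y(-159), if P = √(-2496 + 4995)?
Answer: -25281 + 7*√51 ≈ -25231.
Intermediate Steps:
y(E) = E²
P = 7*√51 (P = √2499 = 7*√51 ≈ 49.990)
P - y(-159) = 7*√51 - 1*(-159)² = 7*√51 - 1*25281 = 7*√51 - 25281 = -25281 + 7*√51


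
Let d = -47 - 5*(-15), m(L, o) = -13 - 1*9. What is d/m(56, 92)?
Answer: -14/11 ≈ -1.2727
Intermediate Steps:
m(L, o) = -22 (m(L, o) = -13 - 9 = -22)
d = 28 (d = -47 + 75 = 28)
d/m(56, 92) = 28/(-22) = 28*(-1/22) = -14/11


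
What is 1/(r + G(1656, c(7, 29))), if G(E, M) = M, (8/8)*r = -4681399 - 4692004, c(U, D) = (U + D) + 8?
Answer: -1/9373359 ≈ -1.0669e-7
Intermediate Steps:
c(U, D) = 8 + D + U (c(U, D) = (D + U) + 8 = 8 + D + U)
r = -9373403 (r = -4681399 - 4692004 = -9373403)
1/(r + G(1656, c(7, 29))) = 1/(-9373403 + (8 + 29 + 7)) = 1/(-9373403 + 44) = 1/(-9373359) = -1/9373359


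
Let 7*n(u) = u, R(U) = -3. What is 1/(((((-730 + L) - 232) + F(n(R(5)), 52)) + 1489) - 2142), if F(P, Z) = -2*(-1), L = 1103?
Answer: -1/510 ≈ -0.0019608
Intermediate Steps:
n(u) = u/7
F(P, Z) = 2
1/(((((-730 + L) - 232) + F(n(R(5)), 52)) + 1489) - 2142) = 1/(((((-730 + 1103) - 232) + 2) + 1489) - 2142) = 1/((((373 - 232) + 2) + 1489) - 2142) = 1/(((141 + 2) + 1489) - 2142) = 1/((143 + 1489) - 2142) = 1/(1632 - 2142) = 1/(-510) = -1/510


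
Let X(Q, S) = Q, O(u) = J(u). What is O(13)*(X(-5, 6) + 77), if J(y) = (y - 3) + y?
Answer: 1656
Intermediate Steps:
J(y) = -3 + 2*y (J(y) = (-3 + y) + y = -3 + 2*y)
O(u) = -3 + 2*u
O(13)*(X(-5, 6) + 77) = (-3 + 2*13)*(-5 + 77) = (-3 + 26)*72 = 23*72 = 1656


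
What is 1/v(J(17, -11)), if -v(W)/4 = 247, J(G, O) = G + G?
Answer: -1/988 ≈ -0.0010121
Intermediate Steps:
J(G, O) = 2*G
v(W) = -988 (v(W) = -4*247 = -988)
1/v(J(17, -11)) = 1/(-988) = -1/988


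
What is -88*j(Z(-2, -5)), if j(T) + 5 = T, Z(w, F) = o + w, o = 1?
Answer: 528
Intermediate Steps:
Z(w, F) = 1 + w
j(T) = -5 + T
-88*j(Z(-2, -5)) = -88*(-5 + (1 - 2)) = -88*(-5 - 1) = -88*(-6) = 528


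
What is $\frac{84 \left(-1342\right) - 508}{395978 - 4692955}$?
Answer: $\frac{113236}{4296977} \approx 0.026352$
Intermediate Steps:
$\frac{84 \left(-1342\right) - 508}{395978 - 4692955} = \frac{-112728 - 508}{395978 - 4692955} = - \frac{113236}{-4296977} = \left(-113236\right) \left(- \frac{1}{4296977}\right) = \frac{113236}{4296977}$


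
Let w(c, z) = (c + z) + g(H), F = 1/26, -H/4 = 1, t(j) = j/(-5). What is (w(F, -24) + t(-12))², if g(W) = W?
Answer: 11042329/16900 ≈ 653.39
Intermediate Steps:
t(j) = -j/5 (t(j) = j*(-⅕) = -j/5)
H = -4 (H = -4*1 = -4)
F = 1/26 ≈ 0.038462
w(c, z) = -4 + c + z (w(c, z) = (c + z) - 4 = -4 + c + z)
(w(F, -24) + t(-12))² = ((-4 + 1/26 - 24) - ⅕*(-12))² = (-727/26 + 12/5)² = (-3323/130)² = 11042329/16900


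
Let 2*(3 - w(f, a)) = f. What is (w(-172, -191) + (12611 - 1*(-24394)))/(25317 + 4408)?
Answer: 37094/29725 ≈ 1.2479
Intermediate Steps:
w(f, a) = 3 - f/2
(w(-172, -191) + (12611 - 1*(-24394)))/(25317 + 4408) = ((3 - 1/2*(-172)) + (12611 - 1*(-24394)))/(25317 + 4408) = ((3 + 86) + (12611 + 24394))/29725 = (89 + 37005)*(1/29725) = 37094*(1/29725) = 37094/29725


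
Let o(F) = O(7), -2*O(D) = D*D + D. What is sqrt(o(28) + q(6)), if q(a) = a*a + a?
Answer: sqrt(14) ≈ 3.7417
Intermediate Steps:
O(D) = -D/2 - D**2/2 (O(D) = -(D*D + D)/2 = -(D**2 + D)/2 = -(D + D**2)/2 = -D/2 - D**2/2)
o(F) = -28 (o(F) = -1/2*7*(1 + 7) = -1/2*7*8 = -28)
q(a) = a + a**2 (q(a) = a**2 + a = a + a**2)
sqrt(o(28) + q(6)) = sqrt(-28 + 6*(1 + 6)) = sqrt(-28 + 6*7) = sqrt(-28 + 42) = sqrt(14)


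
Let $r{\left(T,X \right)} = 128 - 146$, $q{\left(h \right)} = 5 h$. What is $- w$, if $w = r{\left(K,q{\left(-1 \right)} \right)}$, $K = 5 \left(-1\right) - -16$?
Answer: $18$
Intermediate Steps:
$K = 11$ ($K = -5 + 16 = 11$)
$r{\left(T,X \right)} = -18$ ($r{\left(T,X \right)} = 128 - 146 = -18$)
$w = -18$
$- w = \left(-1\right) \left(-18\right) = 18$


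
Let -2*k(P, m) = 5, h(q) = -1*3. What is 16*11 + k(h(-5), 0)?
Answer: 347/2 ≈ 173.50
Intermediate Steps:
h(q) = -3
k(P, m) = -5/2 (k(P, m) = -1/2*5 = -5/2)
16*11 + k(h(-5), 0) = 16*11 - 5/2 = 176 - 5/2 = 347/2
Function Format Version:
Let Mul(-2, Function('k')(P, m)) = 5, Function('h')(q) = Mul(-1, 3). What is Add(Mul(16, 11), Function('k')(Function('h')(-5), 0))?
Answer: Rational(347, 2) ≈ 173.50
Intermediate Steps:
Function('h')(q) = -3
Function('k')(P, m) = Rational(-5, 2) (Function('k')(P, m) = Mul(Rational(-1, 2), 5) = Rational(-5, 2))
Add(Mul(16, 11), Function('k')(Function('h')(-5), 0)) = Add(Mul(16, 11), Rational(-5, 2)) = Add(176, Rational(-5, 2)) = Rational(347, 2)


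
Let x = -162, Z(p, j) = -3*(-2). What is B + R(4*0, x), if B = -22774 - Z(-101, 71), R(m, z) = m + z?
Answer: -22942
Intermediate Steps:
Z(p, j) = 6
B = -22780 (B = -22774 - 1*6 = -22774 - 6 = -22780)
B + R(4*0, x) = -22780 + (4*0 - 162) = -22780 + (0 - 162) = -22780 - 162 = -22942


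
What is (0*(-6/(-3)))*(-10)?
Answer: 0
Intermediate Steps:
(0*(-6/(-3)))*(-10) = (0*(-6*(-1/3)))*(-10) = (0*2)*(-10) = 0*(-10) = 0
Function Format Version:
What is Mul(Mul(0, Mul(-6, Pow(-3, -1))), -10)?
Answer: 0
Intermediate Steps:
Mul(Mul(0, Mul(-6, Pow(-3, -1))), -10) = Mul(Mul(0, Mul(-6, Rational(-1, 3))), -10) = Mul(Mul(0, 2), -10) = Mul(0, -10) = 0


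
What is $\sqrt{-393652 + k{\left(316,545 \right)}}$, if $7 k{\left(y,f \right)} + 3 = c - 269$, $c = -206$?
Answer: $\frac{i \sqrt{19292294}}{7} \approx 627.47 i$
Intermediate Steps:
$k{\left(y,f \right)} = - \frac{478}{7}$ ($k{\left(y,f \right)} = - \frac{3}{7} + \frac{-206 - 269}{7} = - \frac{3}{7} + \frac{1}{7} \left(-475\right) = - \frac{3}{7} - \frac{475}{7} = - \frac{478}{7}$)
$\sqrt{-393652 + k{\left(316,545 \right)}} = \sqrt{-393652 - \frac{478}{7}} = \sqrt{- \frac{2756042}{7}} = \frac{i \sqrt{19292294}}{7}$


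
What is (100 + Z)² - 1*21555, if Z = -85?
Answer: -21330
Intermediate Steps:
(100 + Z)² - 1*21555 = (100 - 85)² - 1*21555 = 15² - 21555 = 225 - 21555 = -21330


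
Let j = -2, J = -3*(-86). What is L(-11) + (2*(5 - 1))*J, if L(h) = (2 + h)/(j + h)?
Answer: 26841/13 ≈ 2064.7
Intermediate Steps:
J = 258
L(h) = (2 + h)/(-2 + h)
L(-11) + (2*(5 - 1))*J = (2 - 11)/(-2 - 11) + (2*(5 - 1))*258 = -9/(-13) + (2*4)*258 = -1/13*(-9) + 8*258 = 9/13 + 2064 = 26841/13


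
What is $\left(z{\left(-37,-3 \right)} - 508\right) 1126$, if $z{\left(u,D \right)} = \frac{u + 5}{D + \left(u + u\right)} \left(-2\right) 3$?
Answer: $- \frac{44260808}{77} \approx -5.7482 \cdot 10^{5}$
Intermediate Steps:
$z{\left(u,D \right)} = - \frac{6 \left(5 + u\right)}{D + 2 u}$ ($z{\left(u,D \right)} = \frac{5 + u}{D + 2 u} \left(-2\right) 3 = - \frac{2 \left(5 + u\right)}{D + 2 u} 3 = - \frac{6 \left(5 + u\right)}{D + 2 u}$)
$\left(z{\left(-37,-3 \right)} - 508\right) 1126 = \left(\frac{6 \left(-5 - -37\right)}{-3 + 2 \left(-37\right)} - 508\right) 1126 = \left(\frac{6 \left(-5 + 37\right)}{-3 - 74} - 508\right) 1126 = \left(6 \frac{1}{-77} \cdot 32 - 508\right) 1126 = \left(6 \left(- \frac{1}{77}\right) 32 - 508\right) 1126 = \left(- \frac{192}{77} - 508\right) 1126 = \left(- \frac{39308}{77}\right) 1126 = - \frac{44260808}{77}$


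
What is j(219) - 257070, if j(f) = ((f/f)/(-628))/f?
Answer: -35355351241/137532 ≈ -2.5707e+5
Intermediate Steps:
j(f) = -1/(628*f) (j(f) = (1*(-1/628))/f = -1/(628*f))
j(219) - 257070 = -1/628/219 - 257070 = -1/628*1/219 - 257070 = -1/137532 - 257070 = -35355351241/137532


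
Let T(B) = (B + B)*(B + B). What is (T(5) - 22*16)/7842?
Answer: -42/1307 ≈ -0.032135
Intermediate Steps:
T(B) = 4*B² (T(B) = (2*B)*(2*B) = 4*B²)
(T(5) - 22*16)/7842 = (4*5² - 22*16)/7842 = (4*25 - 352)*(1/7842) = (100 - 352)*(1/7842) = -252*1/7842 = -42/1307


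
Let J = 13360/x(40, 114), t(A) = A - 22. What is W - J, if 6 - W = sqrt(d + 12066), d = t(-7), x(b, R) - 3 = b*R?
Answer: 14018/4563 - sqrt(12037) ≈ -106.64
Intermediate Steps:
x(b, R) = 3 + R*b (x(b, R) = 3 + b*R = 3 + R*b)
t(A) = -22 + A
d = -29 (d = -22 - 7 = -29)
W = 6 - sqrt(12037) (W = 6 - sqrt(-29 + 12066) = 6 - sqrt(12037) ≈ -103.71)
J = 13360/4563 (J = 13360/(3 + 114*40) = 13360/(3 + 4560) = 13360/4563 ≈ 2.9279)
W - J = (6 - sqrt(12037)) - 1*13360/4563 = (6 - sqrt(12037)) - 13360/4563 = 14018/4563 - sqrt(12037)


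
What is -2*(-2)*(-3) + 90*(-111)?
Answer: -10002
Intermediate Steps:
-2*(-2)*(-3) + 90*(-111) = 4*(-3) - 9990 = -12 - 9990 = -10002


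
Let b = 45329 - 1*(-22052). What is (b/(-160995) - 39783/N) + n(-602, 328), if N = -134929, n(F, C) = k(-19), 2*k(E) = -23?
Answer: -505000143893/43445788710 ≈ -11.624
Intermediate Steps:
k(E) = -23/2 (k(E) = (½)*(-23) = -23/2)
n(F, C) = -23/2
b = 67381 (b = 45329 + 22052 = 67381)
(b/(-160995) - 39783/N) + n(-602, 328) = (67381/(-160995) - 39783/(-134929)) - 23/2 = (67381*(-1/160995) - 39783*(-1/134929)) - 23/2 = (-67381/160995 + 39783/134929) - 23/2 = -2686786864/21722894355 - 23/2 = -505000143893/43445788710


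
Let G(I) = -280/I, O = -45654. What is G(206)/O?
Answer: 10/335883 ≈ 2.9772e-5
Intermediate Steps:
G(206)/O = -280/206/(-45654) = -280*1/206*(-1/45654) = -140/103*(-1/45654) = 10/335883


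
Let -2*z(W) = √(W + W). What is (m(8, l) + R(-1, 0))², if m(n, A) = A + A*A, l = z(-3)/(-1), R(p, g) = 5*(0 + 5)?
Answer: 2203/4 + 47*I*√6/2 ≈ 550.75 + 57.563*I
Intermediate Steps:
z(W) = -√2*√W/2 (z(W) = -√(W + W)/2 = -√2*√W/2)
R(p, g) = 25 (R(p, g) = 5*5 = 25)
l = I*√6/2 (l = -√2*√(-3)/2/(-1) = -√2*I*√3/2*(-1) = -I*√6/2*(-1) = I*√6/2 ≈ 1.2247*I)
m(n, A) = A + A²
(m(8, l) + R(-1, 0))² = ((I*√6/2)*(1 + I*√6/2) + 25)² = (I*√6*(1 + I*√6/2)/2 + 25)² = (25 + I*√6*(1 + I*√6/2)/2)²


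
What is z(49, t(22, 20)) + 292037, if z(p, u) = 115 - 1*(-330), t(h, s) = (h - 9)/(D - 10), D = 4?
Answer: 292482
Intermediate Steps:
t(h, s) = 3/2 - h/6 (t(h, s) = (h - 9)/(4 - 10) = (-9 + h)/(-6) = (-9 + h)*(-⅙) = 3/2 - h/6)
z(p, u) = 445 (z(p, u) = 115 + 330 = 445)
z(49, t(22, 20)) + 292037 = 445 + 292037 = 292482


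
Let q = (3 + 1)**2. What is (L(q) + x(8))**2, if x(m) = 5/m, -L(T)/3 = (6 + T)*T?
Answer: 71284249/64 ≈ 1.1138e+6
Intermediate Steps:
q = 16 (q = 4**2 = 16)
L(T) = -3*T*(6 + T) (L(T) = -3*(6 + T)*T = -3*T*(6 + T))
(L(q) + x(8))**2 = (-3*16*(6 + 16) + 5/8)**2 = (-3*16*22 + 5*(1/8))**2 = (-1056 + 5/8)**2 = (-8443/8)**2 = 71284249/64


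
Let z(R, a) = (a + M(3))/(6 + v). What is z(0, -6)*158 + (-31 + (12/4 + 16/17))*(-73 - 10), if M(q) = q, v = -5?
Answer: 30122/17 ≈ 1771.9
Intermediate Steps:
z(R, a) = 3 + a (z(R, a) = (a + 3)/(6 - 5) = (3 + a)/1 = (3 + a)*1 = 3 + a)
z(0, -6)*158 + (-31 + (12/4 + 16/17))*(-73 - 10) = (3 - 6)*158 + (-31 + (12/4 + 16/17))*(-73 - 10) = -3*158 + (-31 + (12*(1/4) + 16*(1/17)))*(-83) = -474 + (-31 + (3 + 16/17))*(-83) = -474 + (-31 + 67/17)*(-83) = -474 - 460/17*(-83) = -474 + 38180/17 = 30122/17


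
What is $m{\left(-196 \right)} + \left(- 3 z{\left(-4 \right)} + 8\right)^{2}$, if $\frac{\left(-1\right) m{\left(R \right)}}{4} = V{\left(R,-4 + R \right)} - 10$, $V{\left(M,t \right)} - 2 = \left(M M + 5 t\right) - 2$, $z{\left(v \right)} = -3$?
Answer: $-149335$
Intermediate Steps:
$V{\left(M,t \right)} = M^{2} + 5 t$ ($V{\left(M,t \right)} = 2 - \left(2 - 5 t - M M\right) = 2 - \left(2 - M^{2} - 5 t\right) = 2 + \left(-2 + M^{2} + 5 t\right) = M^{2} + 5 t$)
$m{\left(R \right)} = 120 - 20 R - 4 R^{2}$ ($m{\left(R \right)} = - 4 \left(\left(R^{2} + 5 \left(-4 + R\right)\right) - 10\right) = - 4 \left(\left(R^{2} + \left(-20 + 5 R\right)\right) - 10\right) = - 4 \left(\left(-20 + R^{2} + 5 R\right) - 10\right) = - 4 \left(-30 + R^{2} + 5 R\right) = 120 - 20 R - 4 R^{2}$)
$m{\left(-196 \right)} + \left(- 3 z{\left(-4 \right)} + 8\right)^{2} = \left(120 - -3920 - 4 \left(-196\right)^{2}\right) + \left(\left(-3\right) \left(-3\right) + 8\right)^{2} = \left(120 + 3920 - 153664\right) + \left(9 + 8\right)^{2} = \left(120 + 3920 - 153664\right) + 17^{2} = -149624 + 289 = -149335$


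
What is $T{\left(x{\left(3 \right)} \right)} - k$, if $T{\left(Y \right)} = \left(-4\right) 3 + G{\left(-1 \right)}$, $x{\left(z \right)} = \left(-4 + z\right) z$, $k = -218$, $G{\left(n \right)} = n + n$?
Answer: $204$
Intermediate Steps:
$G{\left(n \right)} = 2 n$
$x{\left(z \right)} = z \left(-4 + z\right)$
$T{\left(Y \right)} = -14$ ($T{\left(Y \right)} = \left(-4\right) 3 + 2 \left(-1\right) = -12 - 2 = -14$)
$T{\left(x{\left(3 \right)} \right)} - k = -14 - -218 = -14 + 218 = 204$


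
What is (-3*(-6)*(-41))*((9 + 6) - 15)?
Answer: 0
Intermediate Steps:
(-3*(-6)*(-41))*((9 + 6) - 15) = (18*(-41))*(15 - 15) = -738*0 = 0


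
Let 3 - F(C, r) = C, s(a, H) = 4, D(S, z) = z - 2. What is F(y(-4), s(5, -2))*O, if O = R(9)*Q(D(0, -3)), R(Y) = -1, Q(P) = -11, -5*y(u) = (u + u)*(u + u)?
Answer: 869/5 ≈ 173.80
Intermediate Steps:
D(S, z) = -2 + z
y(u) = -4*u²/5 (y(u) = -(u + u)*(u + u)/5 = -2*u*2*u/5 = -4*u²/5)
F(C, r) = 3 - C
O = 11 (O = -1*(-11) = 11)
F(y(-4), s(5, -2))*O = (3 - (-4)*(-4)²/5)*11 = (3 - (-4)*16/5)*11 = (3 - 1*(-64/5))*11 = (3 + 64/5)*11 = (79/5)*11 = 869/5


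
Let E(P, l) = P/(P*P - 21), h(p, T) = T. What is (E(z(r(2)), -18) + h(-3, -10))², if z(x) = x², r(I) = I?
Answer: 2916/25 ≈ 116.64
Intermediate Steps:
E(P, l) = P/(-21 + P²) (E(P, l) = P/(P² - 21) = P/(-21 + P²))
(E(z(r(2)), -18) + h(-3, -10))² = (2²/(-21 + (2²)²) - 10)² = (4/(-21 + 4²) - 10)² = (4/(-21 + 16) - 10)² = (4/(-5) - 10)² = (4*(-⅕) - 10)² = (-⅘ - 10)² = (-54/5)² = 2916/25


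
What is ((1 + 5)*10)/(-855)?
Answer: -4/57 ≈ -0.070175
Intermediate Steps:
((1 + 5)*10)/(-855) = (6*10)*(-1/855) = 60*(-1/855) = -4/57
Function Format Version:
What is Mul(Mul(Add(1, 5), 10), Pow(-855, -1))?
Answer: Rational(-4, 57) ≈ -0.070175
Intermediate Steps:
Mul(Mul(Add(1, 5), 10), Pow(-855, -1)) = Mul(Mul(6, 10), Rational(-1, 855)) = Mul(60, Rational(-1, 855)) = Rational(-4, 57)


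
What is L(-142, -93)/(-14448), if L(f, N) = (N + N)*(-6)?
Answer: -93/1204 ≈ -0.077242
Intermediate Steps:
L(f, N) = -12*N (L(f, N) = (2*N)*(-6) = -12*N)
L(-142, -93)/(-14448) = -12*(-93)/(-14448) = 1116*(-1/14448) = -93/1204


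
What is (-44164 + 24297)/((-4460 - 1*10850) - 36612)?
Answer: 19867/51922 ≈ 0.38263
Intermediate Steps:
(-44164 + 24297)/((-4460 - 1*10850) - 36612) = -19867/((-4460 - 10850) - 36612) = -19867/(-15310 - 36612) = -19867/(-51922) = -19867*(-1/51922) = 19867/51922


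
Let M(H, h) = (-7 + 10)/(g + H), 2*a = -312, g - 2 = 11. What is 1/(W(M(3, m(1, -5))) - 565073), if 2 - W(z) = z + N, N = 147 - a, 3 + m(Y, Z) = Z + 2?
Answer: -16/9045987 ≈ -1.7687e-6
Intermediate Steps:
g = 13 (g = 2 + 11 = 13)
m(Y, Z) = -1 + Z (m(Y, Z) = -3 + (Z + 2) = -3 + (2 + Z) = -1 + Z)
a = -156 (a = (½)*(-312) = -156)
N = 303 (N = 147 - 1*(-156) = 147 + 156 = 303)
M(H, h) = 3/(13 + H) (M(H, h) = (-7 + 10)/(13 + H) = 3/(13 + H))
W(z) = -301 - z (W(z) = 2 - (z + 303) = 2 - (303 + z) = 2 + (-303 - z) = -301 - z)
1/(W(M(3, m(1, -5))) - 565073) = 1/((-301 - 3/(13 + 3)) - 565073) = 1/((-301 - 3/16) - 565073) = 1/(-4819/16 - 565073) = 1/(-9045987/16) = -16/9045987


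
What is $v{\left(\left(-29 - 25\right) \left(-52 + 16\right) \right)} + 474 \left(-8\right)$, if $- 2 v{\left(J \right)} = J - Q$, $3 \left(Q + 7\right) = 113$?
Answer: $- \frac{14246}{3} \approx -4748.7$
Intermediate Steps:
$Q = \frac{92}{3}$ ($Q = -7 + \frac{1}{3} \cdot 113 = -7 + \frac{113}{3} = \frac{92}{3} \approx 30.667$)
$v{\left(J \right)} = \frac{46}{3} - \frac{J}{2}$ ($v{\left(J \right)} = - \frac{J - \frac{92}{3}}{2} = - \frac{- \frac{92}{3} + J}{2} = \frac{46}{3} - \frac{J}{2}$)
$v{\left(\left(-29 - 25\right) \left(-52 + 16\right) \right)} + 474 \left(-8\right) = \left(\frac{46}{3} - \frac{\left(-29 - 25\right) \left(-52 + 16\right)}{2}\right) + 474 \left(-8\right) = \left(\frac{46}{3} - \frac{\left(-54\right) \left(-36\right)}{2}\right) - 3792 = \left(\frac{46}{3} - 972\right) - 3792 = - \frac{2870}{3} - 3792 = - \frac{14246}{3}$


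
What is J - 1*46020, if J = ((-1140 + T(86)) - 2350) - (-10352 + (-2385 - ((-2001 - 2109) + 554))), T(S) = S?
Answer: -40243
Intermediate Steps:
J = 5777 (J = ((-1140 + 86) - 2350) - (-10352 + (-2385 - ((-2001 - 2109) + 554))) = (-1054 - 2350) - (-10352 + (-2385 - (-4110 + 554))) = -3404 - (-10352 + (-2385 - 1*(-3556))) = -3404 - (-10352 + (-2385 + 3556)) = -3404 - (-10352 + 1171) = -3404 - 1*(-9181) = -3404 + 9181 = 5777)
J - 1*46020 = 5777 - 1*46020 = 5777 - 46020 = -40243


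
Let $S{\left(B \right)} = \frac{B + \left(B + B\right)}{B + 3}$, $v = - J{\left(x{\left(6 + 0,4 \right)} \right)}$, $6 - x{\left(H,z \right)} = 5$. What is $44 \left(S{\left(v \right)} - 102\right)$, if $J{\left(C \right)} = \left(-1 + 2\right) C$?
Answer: $-4554$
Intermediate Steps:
$x{\left(H,z \right)} = 1$ ($x{\left(H,z \right)} = 6 - 5 = 1$)
$J{\left(C \right)} = C$ ($J{\left(C \right)} = 1 C = C$)
$v = -1$ ($v = \left(-1\right) 1 = -1$)
$S{\left(B \right)} = \frac{3 B}{3 + B}$ ($S{\left(B \right)} = \frac{B + 2 B}{3 + B} = \frac{3 B}{3 + B}$)
$44 \left(S{\left(v \right)} - 102\right) = 44 \left(3 \left(-1\right) \frac{1}{3 - 1} - 102\right) = 44 \left(3 \left(-1\right) \frac{1}{2} - 102\right) = 44 \left(- \frac{3}{2} - 102\right) = 44 \left(- \frac{207}{2}\right) = -4554$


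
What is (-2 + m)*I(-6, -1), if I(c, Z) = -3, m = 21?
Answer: -57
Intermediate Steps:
(-2 + m)*I(-6, -1) = (-2 + 21)*(-3) = 19*(-3) = -57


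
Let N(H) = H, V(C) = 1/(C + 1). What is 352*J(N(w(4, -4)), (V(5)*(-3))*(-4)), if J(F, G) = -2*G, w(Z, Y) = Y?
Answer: -1408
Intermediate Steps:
V(C) = 1/(1 + C)
352*J(N(w(4, -4)), (V(5)*(-3))*(-4)) = 352*(-2*-3/(1 + 5)*(-4)) = 352*(-2*-3/6*(-4)) = 352*(-2*(⅙)*(-3)*(-4)) = 352*(-(-1)*(-4)) = 352*(-2*2) = 352*(-4) = -1408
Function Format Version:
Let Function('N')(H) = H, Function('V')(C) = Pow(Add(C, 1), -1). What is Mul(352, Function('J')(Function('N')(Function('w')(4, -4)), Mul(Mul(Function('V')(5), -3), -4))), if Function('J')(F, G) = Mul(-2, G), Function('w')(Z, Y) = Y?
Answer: -1408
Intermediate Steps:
Function('V')(C) = Pow(Add(1, C), -1)
Mul(352, Function('J')(Function('N')(Function('w')(4, -4)), Mul(Mul(Function('V')(5), -3), -4))) = Mul(352, Mul(-2, Mul(Mul(Pow(Add(1, 5), -1), -3), -4))) = Mul(352, Mul(-2, Mul(Mul(Pow(6, -1), -3), -4))) = Mul(352, Mul(-2, Mul(Mul(Rational(1, 6), -3), -4))) = Mul(352, Mul(-2, Mul(Rational(-1, 2), -4))) = Mul(352, Mul(-2, 2)) = Mul(352, -4) = -1408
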